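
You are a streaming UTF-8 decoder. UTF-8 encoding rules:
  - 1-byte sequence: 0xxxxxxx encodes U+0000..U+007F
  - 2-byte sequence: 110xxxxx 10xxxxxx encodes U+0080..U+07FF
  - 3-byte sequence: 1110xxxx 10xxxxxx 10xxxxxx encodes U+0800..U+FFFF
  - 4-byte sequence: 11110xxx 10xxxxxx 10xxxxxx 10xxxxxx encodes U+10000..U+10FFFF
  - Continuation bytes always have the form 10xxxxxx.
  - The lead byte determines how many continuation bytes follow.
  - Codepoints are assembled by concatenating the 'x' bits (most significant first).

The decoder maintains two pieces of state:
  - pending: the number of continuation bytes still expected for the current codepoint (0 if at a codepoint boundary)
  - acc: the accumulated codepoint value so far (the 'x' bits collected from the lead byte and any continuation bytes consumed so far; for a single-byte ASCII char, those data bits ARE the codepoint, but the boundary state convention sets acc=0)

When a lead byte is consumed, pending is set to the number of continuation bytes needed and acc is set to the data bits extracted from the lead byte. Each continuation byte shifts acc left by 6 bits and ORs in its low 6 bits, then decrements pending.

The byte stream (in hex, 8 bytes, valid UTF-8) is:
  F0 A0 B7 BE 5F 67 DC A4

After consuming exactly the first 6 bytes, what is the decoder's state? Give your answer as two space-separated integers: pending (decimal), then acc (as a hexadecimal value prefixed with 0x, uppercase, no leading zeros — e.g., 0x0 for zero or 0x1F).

Byte[0]=F0: 4-byte lead. pending=3, acc=0x0
Byte[1]=A0: continuation. acc=(acc<<6)|0x20=0x20, pending=2
Byte[2]=B7: continuation. acc=(acc<<6)|0x37=0x837, pending=1
Byte[3]=BE: continuation. acc=(acc<<6)|0x3E=0x20DFE, pending=0
Byte[4]=5F: 1-byte. pending=0, acc=0x0
Byte[5]=67: 1-byte. pending=0, acc=0x0

Answer: 0 0x0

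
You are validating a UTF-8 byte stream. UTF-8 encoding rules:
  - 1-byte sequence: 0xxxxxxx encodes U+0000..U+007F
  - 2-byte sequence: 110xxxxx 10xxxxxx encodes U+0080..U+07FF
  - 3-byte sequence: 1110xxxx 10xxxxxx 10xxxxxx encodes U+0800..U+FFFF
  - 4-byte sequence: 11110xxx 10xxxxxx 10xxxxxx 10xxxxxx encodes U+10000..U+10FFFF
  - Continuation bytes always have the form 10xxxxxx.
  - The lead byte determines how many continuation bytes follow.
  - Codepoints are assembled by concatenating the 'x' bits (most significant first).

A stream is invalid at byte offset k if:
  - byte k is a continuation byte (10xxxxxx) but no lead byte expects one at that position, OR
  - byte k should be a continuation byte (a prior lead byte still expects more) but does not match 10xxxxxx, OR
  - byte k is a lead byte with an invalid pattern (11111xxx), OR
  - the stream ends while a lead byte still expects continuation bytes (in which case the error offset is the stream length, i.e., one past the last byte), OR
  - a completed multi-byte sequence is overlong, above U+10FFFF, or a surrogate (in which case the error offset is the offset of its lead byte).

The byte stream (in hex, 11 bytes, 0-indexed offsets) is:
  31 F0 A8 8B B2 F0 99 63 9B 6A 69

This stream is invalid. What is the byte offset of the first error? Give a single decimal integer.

Byte[0]=31: 1-byte ASCII. cp=U+0031
Byte[1]=F0: 4-byte lead, need 3 cont bytes. acc=0x0
Byte[2]=A8: continuation. acc=(acc<<6)|0x28=0x28
Byte[3]=8B: continuation. acc=(acc<<6)|0x0B=0xA0B
Byte[4]=B2: continuation. acc=(acc<<6)|0x32=0x282F2
Completed: cp=U+282F2 (starts at byte 1)
Byte[5]=F0: 4-byte lead, need 3 cont bytes. acc=0x0
Byte[6]=99: continuation. acc=(acc<<6)|0x19=0x19
Byte[7]=63: expected 10xxxxxx continuation. INVALID

Answer: 7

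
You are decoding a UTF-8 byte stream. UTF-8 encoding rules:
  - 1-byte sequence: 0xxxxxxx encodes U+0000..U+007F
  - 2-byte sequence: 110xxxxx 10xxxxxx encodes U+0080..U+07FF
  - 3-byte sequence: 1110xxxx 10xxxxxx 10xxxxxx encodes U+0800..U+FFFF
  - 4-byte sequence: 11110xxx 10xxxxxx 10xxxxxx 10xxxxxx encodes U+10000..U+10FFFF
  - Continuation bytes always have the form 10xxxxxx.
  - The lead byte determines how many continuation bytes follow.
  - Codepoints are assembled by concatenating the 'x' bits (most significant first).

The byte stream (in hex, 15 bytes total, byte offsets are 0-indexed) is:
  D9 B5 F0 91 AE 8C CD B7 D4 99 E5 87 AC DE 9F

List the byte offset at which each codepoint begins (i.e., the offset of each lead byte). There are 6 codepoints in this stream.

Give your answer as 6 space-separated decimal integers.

Byte[0]=D9: 2-byte lead, need 1 cont bytes. acc=0x19
Byte[1]=B5: continuation. acc=(acc<<6)|0x35=0x675
Completed: cp=U+0675 (starts at byte 0)
Byte[2]=F0: 4-byte lead, need 3 cont bytes. acc=0x0
Byte[3]=91: continuation. acc=(acc<<6)|0x11=0x11
Byte[4]=AE: continuation. acc=(acc<<6)|0x2E=0x46E
Byte[5]=8C: continuation. acc=(acc<<6)|0x0C=0x11B8C
Completed: cp=U+11B8C (starts at byte 2)
Byte[6]=CD: 2-byte lead, need 1 cont bytes. acc=0xD
Byte[7]=B7: continuation. acc=(acc<<6)|0x37=0x377
Completed: cp=U+0377 (starts at byte 6)
Byte[8]=D4: 2-byte lead, need 1 cont bytes. acc=0x14
Byte[9]=99: continuation. acc=(acc<<6)|0x19=0x519
Completed: cp=U+0519 (starts at byte 8)
Byte[10]=E5: 3-byte lead, need 2 cont bytes. acc=0x5
Byte[11]=87: continuation. acc=(acc<<6)|0x07=0x147
Byte[12]=AC: continuation. acc=(acc<<6)|0x2C=0x51EC
Completed: cp=U+51EC (starts at byte 10)
Byte[13]=DE: 2-byte lead, need 1 cont bytes. acc=0x1E
Byte[14]=9F: continuation. acc=(acc<<6)|0x1F=0x79F
Completed: cp=U+079F (starts at byte 13)

Answer: 0 2 6 8 10 13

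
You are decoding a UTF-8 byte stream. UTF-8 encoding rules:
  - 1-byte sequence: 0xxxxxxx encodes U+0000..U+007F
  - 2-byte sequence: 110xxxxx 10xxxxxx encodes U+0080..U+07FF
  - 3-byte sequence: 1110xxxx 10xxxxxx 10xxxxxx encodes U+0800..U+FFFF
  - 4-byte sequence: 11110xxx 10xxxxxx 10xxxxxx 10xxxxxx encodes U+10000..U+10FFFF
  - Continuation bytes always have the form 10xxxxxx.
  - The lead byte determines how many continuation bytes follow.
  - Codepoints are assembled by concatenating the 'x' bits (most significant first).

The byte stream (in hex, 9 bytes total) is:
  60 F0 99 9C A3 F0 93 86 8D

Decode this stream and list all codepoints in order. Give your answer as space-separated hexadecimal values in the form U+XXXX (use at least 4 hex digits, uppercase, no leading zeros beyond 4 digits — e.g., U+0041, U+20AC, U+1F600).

Byte[0]=60: 1-byte ASCII. cp=U+0060
Byte[1]=F0: 4-byte lead, need 3 cont bytes. acc=0x0
Byte[2]=99: continuation. acc=(acc<<6)|0x19=0x19
Byte[3]=9C: continuation. acc=(acc<<6)|0x1C=0x65C
Byte[4]=A3: continuation. acc=(acc<<6)|0x23=0x19723
Completed: cp=U+19723 (starts at byte 1)
Byte[5]=F0: 4-byte lead, need 3 cont bytes. acc=0x0
Byte[6]=93: continuation. acc=(acc<<6)|0x13=0x13
Byte[7]=86: continuation. acc=(acc<<6)|0x06=0x4C6
Byte[8]=8D: continuation. acc=(acc<<6)|0x0D=0x1318D
Completed: cp=U+1318D (starts at byte 5)

Answer: U+0060 U+19723 U+1318D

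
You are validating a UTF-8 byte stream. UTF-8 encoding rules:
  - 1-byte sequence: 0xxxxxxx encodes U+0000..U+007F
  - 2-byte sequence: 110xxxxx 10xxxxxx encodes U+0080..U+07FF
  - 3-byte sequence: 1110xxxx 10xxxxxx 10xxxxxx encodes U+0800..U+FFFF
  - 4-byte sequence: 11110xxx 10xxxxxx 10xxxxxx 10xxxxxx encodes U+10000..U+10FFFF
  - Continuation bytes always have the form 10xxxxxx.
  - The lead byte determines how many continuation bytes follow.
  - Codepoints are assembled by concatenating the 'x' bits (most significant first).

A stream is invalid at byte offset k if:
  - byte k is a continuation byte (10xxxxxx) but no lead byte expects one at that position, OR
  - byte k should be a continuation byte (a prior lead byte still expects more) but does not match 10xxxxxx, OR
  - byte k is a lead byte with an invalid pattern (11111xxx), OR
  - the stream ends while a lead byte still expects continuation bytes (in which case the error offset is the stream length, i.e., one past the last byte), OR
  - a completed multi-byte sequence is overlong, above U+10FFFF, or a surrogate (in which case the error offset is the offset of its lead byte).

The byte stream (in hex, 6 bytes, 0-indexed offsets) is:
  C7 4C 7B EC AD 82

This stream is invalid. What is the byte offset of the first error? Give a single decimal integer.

Answer: 1

Derivation:
Byte[0]=C7: 2-byte lead, need 1 cont bytes. acc=0x7
Byte[1]=4C: expected 10xxxxxx continuation. INVALID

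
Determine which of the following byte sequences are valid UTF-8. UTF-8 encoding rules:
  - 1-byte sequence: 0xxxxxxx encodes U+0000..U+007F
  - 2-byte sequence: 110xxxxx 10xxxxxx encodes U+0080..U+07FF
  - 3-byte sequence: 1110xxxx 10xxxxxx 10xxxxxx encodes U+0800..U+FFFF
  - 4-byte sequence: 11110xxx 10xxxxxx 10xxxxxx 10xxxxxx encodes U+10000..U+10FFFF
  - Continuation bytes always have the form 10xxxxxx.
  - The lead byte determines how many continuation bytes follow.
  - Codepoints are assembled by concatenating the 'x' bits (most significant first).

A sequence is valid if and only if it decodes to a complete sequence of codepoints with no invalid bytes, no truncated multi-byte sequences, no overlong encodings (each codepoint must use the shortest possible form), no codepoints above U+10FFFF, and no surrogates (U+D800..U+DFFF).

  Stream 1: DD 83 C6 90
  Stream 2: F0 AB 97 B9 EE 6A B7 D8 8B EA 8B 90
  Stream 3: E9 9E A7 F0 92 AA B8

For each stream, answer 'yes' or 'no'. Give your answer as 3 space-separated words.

Answer: yes no yes

Derivation:
Stream 1: decodes cleanly. VALID
Stream 2: error at byte offset 5. INVALID
Stream 3: decodes cleanly. VALID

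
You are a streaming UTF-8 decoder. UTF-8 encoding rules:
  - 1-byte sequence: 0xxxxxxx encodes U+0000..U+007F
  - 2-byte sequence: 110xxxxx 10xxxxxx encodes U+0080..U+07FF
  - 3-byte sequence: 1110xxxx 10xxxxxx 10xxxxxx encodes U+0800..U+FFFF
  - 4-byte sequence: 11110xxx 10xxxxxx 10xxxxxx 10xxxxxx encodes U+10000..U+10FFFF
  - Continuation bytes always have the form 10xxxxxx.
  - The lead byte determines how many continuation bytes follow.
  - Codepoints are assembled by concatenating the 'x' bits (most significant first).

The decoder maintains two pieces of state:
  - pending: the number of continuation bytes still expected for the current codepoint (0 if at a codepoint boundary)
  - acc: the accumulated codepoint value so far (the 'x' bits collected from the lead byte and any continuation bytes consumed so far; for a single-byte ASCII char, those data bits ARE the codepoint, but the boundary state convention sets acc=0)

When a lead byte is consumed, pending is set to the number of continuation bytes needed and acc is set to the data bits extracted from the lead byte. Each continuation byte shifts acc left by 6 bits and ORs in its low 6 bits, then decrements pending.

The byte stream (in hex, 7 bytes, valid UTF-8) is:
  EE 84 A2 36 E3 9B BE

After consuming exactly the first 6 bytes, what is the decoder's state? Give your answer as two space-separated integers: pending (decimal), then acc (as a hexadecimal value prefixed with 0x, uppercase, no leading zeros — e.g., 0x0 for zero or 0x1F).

Answer: 1 0xDB

Derivation:
Byte[0]=EE: 3-byte lead. pending=2, acc=0xE
Byte[1]=84: continuation. acc=(acc<<6)|0x04=0x384, pending=1
Byte[2]=A2: continuation. acc=(acc<<6)|0x22=0xE122, pending=0
Byte[3]=36: 1-byte. pending=0, acc=0x0
Byte[4]=E3: 3-byte lead. pending=2, acc=0x3
Byte[5]=9B: continuation. acc=(acc<<6)|0x1B=0xDB, pending=1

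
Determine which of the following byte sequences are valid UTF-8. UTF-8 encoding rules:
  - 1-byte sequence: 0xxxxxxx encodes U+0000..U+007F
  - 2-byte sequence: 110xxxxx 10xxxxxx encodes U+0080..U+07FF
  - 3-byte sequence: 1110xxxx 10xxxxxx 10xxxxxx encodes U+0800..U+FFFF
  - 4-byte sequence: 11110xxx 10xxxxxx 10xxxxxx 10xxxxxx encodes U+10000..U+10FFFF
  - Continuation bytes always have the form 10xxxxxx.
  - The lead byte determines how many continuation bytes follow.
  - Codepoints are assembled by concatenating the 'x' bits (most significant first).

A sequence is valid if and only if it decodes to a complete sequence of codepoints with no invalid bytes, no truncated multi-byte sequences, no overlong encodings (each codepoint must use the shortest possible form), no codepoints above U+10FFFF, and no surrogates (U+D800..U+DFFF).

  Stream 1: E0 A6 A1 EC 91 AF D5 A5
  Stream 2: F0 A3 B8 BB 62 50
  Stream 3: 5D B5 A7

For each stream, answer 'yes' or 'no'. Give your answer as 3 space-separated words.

Stream 1: decodes cleanly. VALID
Stream 2: decodes cleanly. VALID
Stream 3: error at byte offset 1. INVALID

Answer: yes yes no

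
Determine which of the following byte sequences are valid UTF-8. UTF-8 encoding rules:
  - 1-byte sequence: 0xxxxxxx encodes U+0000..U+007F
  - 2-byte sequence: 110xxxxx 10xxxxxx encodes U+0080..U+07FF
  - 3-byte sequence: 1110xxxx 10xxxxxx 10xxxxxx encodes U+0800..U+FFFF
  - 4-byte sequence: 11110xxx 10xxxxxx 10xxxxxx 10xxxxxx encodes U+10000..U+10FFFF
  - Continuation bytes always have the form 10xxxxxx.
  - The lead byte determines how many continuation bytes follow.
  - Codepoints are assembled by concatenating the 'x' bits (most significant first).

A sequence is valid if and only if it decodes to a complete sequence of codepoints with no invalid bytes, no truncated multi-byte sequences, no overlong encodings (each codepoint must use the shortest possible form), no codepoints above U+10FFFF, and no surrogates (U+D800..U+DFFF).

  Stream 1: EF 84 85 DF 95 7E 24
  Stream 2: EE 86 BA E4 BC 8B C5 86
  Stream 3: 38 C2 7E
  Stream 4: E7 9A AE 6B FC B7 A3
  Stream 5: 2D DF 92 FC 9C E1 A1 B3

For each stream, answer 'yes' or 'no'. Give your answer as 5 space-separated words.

Stream 1: decodes cleanly. VALID
Stream 2: decodes cleanly. VALID
Stream 3: error at byte offset 2. INVALID
Stream 4: error at byte offset 4. INVALID
Stream 5: error at byte offset 3. INVALID

Answer: yes yes no no no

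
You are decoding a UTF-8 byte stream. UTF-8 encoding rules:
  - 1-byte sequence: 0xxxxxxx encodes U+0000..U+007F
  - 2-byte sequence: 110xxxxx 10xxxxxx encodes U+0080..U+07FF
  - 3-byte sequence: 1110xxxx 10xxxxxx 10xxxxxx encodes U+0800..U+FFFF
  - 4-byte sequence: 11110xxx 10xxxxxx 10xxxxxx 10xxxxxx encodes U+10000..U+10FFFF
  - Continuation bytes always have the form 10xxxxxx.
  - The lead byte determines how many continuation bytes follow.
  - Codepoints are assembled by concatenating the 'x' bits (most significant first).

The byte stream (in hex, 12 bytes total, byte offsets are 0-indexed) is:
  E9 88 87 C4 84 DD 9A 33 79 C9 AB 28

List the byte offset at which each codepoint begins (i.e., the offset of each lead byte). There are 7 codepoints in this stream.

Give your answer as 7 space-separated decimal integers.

Answer: 0 3 5 7 8 9 11

Derivation:
Byte[0]=E9: 3-byte lead, need 2 cont bytes. acc=0x9
Byte[1]=88: continuation. acc=(acc<<6)|0x08=0x248
Byte[2]=87: continuation. acc=(acc<<6)|0x07=0x9207
Completed: cp=U+9207 (starts at byte 0)
Byte[3]=C4: 2-byte lead, need 1 cont bytes. acc=0x4
Byte[4]=84: continuation. acc=(acc<<6)|0x04=0x104
Completed: cp=U+0104 (starts at byte 3)
Byte[5]=DD: 2-byte lead, need 1 cont bytes. acc=0x1D
Byte[6]=9A: continuation. acc=(acc<<6)|0x1A=0x75A
Completed: cp=U+075A (starts at byte 5)
Byte[7]=33: 1-byte ASCII. cp=U+0033
Byte[8]=79: 1-byte ASCII. cp=U+0079
Byte[9]=C9: 2-byte lead, need 1 cont bytes. acc=0x9
Byte[10]=AB: continuation. acc=(acc<<6)|0x2B=0x26B
Completed: cp=U+026B (starts at byte 9)
Byte[11]=28: 1-byte ASCII. cp=U+0028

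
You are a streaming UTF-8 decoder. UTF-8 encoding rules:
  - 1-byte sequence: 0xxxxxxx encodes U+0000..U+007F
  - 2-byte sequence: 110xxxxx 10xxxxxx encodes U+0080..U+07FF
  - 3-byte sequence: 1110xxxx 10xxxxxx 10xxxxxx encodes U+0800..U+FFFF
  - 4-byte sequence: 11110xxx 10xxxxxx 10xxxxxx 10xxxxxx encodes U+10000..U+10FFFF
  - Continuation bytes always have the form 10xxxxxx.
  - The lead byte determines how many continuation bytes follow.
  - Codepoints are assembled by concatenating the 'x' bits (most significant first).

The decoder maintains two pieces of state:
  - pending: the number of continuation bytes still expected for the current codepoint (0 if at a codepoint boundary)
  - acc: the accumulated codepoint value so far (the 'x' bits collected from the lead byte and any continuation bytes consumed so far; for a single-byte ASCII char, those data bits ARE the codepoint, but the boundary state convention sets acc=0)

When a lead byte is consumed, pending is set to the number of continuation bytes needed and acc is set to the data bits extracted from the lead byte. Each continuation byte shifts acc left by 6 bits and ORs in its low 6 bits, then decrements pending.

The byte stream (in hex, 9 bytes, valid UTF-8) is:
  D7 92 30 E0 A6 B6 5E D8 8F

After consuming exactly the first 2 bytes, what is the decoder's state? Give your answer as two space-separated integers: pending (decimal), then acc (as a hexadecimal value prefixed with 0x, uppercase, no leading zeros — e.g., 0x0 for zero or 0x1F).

Byte[0]=D7: 2-byte lead. pending=1, acc=0x17
Byte[1]=92: continuation. acc=(acc<<6)|0x12=0x5D2, pending=0

Answer: 0 0x5D2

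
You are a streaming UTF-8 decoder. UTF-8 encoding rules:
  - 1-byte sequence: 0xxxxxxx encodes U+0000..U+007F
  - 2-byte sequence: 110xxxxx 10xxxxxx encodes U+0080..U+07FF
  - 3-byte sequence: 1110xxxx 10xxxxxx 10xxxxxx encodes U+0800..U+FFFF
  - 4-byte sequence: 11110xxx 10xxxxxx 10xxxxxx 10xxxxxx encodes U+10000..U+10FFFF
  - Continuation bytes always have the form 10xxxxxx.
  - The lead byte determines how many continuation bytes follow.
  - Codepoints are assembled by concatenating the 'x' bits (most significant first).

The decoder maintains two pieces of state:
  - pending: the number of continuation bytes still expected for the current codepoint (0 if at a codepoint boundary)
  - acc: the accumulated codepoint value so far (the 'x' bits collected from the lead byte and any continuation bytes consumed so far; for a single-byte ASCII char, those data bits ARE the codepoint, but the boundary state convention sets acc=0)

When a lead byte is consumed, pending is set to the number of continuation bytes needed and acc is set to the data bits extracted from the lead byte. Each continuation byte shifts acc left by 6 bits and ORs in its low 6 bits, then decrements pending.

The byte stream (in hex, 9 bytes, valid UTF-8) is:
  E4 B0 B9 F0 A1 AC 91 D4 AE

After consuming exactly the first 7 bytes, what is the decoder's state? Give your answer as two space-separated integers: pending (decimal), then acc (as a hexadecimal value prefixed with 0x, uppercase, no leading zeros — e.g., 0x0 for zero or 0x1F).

Answer: 0 0x21B11

Derivation:
Byte[0]=E4: 3-byte lead. pending=2, acc=0x4
Byte[1]=B0: continuation. acc=(acc<<6)|0x30=0x130, pending=1
Byte[2]=B9: continuation. acc=(acc<<6)|0x39=0x4C39, pending=0
Byte[3]=F0: 4-byte lead. pending=3, acc=0x0
Byte[4]=A1: continuation. acc=(acc<<6)|0x21=0x21, pending=2
Byte[5]=AC: continuation. acc=(acc<<6)|0x2C=0x86C, pending=1
Byte[6]=91: continuation. acc=(acc<<6)|0x11=0x21B11, pending=0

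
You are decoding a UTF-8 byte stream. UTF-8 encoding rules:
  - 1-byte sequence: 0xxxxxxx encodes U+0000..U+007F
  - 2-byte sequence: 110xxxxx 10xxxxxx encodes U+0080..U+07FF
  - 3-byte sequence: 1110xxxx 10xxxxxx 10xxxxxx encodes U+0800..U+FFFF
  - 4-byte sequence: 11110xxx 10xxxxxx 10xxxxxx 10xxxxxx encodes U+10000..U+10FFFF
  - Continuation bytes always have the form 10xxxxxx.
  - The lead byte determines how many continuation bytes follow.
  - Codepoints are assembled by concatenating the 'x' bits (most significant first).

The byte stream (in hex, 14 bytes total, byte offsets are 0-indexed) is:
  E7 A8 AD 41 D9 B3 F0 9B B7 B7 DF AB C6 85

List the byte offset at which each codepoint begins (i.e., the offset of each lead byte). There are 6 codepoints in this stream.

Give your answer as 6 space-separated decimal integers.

Byte[0]=E7: 3-byte lead, need 2 cont bytes. acc=0x7
Byte[1]=A8: continuation. acc=(acc<<6)|0x28=0x1E8
Byte[2]=AD: continuation. acc=(acc<<6)|0x2D=0x7A2D
Completed: cp=U+7A2D (starts at byte 0)
Byte[3]=41: 1-byte ASCII. cp=U+0041
Byte[4]=D9: 2-byte lead, need 1 cont bytes. acc=0x19
Byte[5]=B3: continuation. acc=(acc<<6)|0x33=0x673
Completed: cp=U+0673 (starts at byte 4)
Byte[6]=F0: 4-byte lead, need 3 cont bytes. acc=0x0
Byte[7]=9B: continuation. acc=(acc<<6)|0x1B=0x1B
Byte[8]=B7: continuation. acc=(acc<<6)|0x37=0x6F7
Byte[9]=B7: continuation. acc=(acc<<6)|0x37=0x1BDF7
Completed: cp=U+1BDF7 (starts at byte 6)
Byte[10]=DF: 2-byte lead, need 1 cont bytes. acc=0x1F
Byte[11]=AB: continuation. acc=(acc<<6)|0x2B=0x7EB
Completed: cp=U+07EB (starts at byte 10)
Byte[12]=C6: 2-byte lead, need 1 cont bytes. acc=0x6
Byte[13]=85: continuation. acc=(acc<<6)|0x05=0x185
Completed: cp=U+0185 (starts at byte 12)

Answer: 0 3 4 6 10 12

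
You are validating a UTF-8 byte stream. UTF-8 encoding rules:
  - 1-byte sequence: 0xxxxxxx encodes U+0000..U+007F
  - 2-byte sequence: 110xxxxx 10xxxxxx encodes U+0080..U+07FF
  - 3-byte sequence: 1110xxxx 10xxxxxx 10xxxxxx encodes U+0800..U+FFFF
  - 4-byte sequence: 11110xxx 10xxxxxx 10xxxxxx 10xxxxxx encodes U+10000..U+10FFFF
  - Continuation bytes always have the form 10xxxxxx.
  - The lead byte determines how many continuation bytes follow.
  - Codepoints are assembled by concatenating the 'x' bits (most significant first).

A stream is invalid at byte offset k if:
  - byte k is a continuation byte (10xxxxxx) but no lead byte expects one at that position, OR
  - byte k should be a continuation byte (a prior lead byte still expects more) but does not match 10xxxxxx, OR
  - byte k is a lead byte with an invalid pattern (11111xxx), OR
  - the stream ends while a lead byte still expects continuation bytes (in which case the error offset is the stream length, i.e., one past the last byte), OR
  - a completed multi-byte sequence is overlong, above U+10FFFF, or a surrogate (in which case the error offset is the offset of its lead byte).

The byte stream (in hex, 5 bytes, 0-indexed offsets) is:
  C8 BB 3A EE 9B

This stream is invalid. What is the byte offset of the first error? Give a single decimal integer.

Answer: 5

Derivation:
Byte[0]=C8: 2-byte lead, need 1 cont bytes. acc=0x8
Byte[1]=BB: continuation. acc=(acc<<6)|0x3B=0x23B
Completed: cp=U+023B (starts at byte 0)
Byte[2]=3A: 1-byte ASCII. cp=U+003A
Byte[3]=EE: 3-byte lead, need 2 cont bytes. acc=0xE
Byte[4]=9B: continuation. acc=(acc<<6)|0x1B=0x39B
Byte[5]: stream ended, expected continuation. INVALID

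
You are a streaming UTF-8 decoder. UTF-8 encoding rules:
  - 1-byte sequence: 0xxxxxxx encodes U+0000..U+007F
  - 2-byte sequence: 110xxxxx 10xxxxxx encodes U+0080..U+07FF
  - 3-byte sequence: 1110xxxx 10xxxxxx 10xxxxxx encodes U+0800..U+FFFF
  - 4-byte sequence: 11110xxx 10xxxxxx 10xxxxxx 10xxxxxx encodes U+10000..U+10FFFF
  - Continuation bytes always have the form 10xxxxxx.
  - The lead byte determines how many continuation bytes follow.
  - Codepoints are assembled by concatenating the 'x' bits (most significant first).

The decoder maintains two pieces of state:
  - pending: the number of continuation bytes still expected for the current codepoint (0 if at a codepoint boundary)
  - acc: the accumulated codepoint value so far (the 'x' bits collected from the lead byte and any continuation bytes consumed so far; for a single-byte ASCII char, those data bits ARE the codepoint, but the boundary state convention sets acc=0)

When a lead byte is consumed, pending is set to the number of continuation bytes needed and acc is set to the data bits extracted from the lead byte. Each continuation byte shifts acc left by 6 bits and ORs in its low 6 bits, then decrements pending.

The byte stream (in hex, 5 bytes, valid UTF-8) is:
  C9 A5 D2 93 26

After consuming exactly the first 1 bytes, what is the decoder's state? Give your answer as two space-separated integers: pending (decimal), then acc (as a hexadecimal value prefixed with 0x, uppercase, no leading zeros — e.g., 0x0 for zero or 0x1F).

Byte[0]=C9: 2-byte lead. pending=1, acc=0x9

Answer: 1 0x9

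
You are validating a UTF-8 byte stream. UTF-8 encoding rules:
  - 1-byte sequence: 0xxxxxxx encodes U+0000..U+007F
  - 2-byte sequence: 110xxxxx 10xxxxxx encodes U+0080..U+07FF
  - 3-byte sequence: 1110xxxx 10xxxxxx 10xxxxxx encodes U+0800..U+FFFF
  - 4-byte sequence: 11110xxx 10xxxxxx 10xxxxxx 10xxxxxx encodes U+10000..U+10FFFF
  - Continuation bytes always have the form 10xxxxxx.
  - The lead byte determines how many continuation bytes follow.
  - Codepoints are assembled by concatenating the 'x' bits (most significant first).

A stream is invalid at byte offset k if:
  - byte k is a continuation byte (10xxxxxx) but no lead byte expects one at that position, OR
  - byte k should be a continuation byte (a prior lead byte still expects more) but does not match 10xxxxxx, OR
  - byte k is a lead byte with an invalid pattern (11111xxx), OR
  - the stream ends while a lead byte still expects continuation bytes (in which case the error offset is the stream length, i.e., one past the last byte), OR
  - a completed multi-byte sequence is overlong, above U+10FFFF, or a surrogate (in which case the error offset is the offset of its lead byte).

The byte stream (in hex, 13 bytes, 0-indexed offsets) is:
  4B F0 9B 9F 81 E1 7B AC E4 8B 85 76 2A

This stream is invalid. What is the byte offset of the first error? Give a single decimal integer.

Answer: 6

Derivation:
Byte[0]=4B: 1-byte ASCII. cp=U+004B
Byte[1]=F0: 4-byte lead, need 3 cont bytes. acc=0x0
Byte[2]=9B: continuation. acc=(acc<<6)|0x1B=0x1B
Byte[3]=9F: continuation. acc=(acc<<6)|0x1F=0x6DF
Byte[4]=81: continuation. acc=(acc<<6)|0x01=0x1B7C1
Completed: cp=U+1B7C1 (starts at byte 1)
Byte[5]=E1: 3-byte lead, need 2 cont bytes. acc=0x1
Byte[6]=7B: expected 10xxxxxx continuation. INVALID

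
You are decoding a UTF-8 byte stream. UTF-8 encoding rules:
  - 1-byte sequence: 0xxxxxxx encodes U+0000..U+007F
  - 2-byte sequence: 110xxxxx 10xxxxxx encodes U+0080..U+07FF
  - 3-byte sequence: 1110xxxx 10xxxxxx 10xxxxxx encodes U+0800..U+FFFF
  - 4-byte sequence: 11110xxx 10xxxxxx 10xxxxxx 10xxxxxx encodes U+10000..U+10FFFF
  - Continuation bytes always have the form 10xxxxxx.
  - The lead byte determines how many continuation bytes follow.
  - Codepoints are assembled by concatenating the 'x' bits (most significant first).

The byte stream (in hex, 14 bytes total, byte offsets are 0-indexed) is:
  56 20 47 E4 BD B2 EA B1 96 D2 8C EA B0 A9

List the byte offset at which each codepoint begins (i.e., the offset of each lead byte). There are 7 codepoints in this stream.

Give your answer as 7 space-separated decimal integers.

Answer: 0 1 2 3 6 9 11

Derivation:
Byte[0]=56: 1-byte ASCII. cp=U+0056
Byte[1]=20: 1-byte ASCII. cp=U+0020
Byte[2]=47: 1-byte ASCII. cp=U+0047
Byte[3]=E4: 3-byte lead, need 2 cont bytes. acc=0x4
Byte[4]=BD: continuation. acc=(acc<<6)|0x3D=0x13D
Byte[5]=B2: continuation. acc=(acc<<6)|0x32=0x4F72
Completed: cp=U+4F72 (starts at byte 3)
Byte[6]=EA: 3-byte lead, need 2 cont bytes. acc=0xA
Byte[7]=B1: continuation. acc=(acc<<6)|0x31=0x2B1
Byte[8]=96: continuation. acc=(acc<<6)|0x16=0xAC56
Completed: cp=U+AC56 (starts at byte 6)
Byte[9]=D2: 2-byte lead, need 1 cont bytes. acc=0x12
Byte[10]=8C: continuation. acc=(acc<<6)|0x0C=0x48C
Completed: cp=U+048C (starts at byte 9)
Byte[11]=EA: 3-byte lead, need 2 cont bytes. acc=0xA
Byte[12]=B0: continuation. acc=(acc<<6)|0x30=0x2B0
Byte[13]=A9: continuation. acc=(acc<<6)|0x29=0xAC29
Completed: cp=U+AC29 (starts at byte 11)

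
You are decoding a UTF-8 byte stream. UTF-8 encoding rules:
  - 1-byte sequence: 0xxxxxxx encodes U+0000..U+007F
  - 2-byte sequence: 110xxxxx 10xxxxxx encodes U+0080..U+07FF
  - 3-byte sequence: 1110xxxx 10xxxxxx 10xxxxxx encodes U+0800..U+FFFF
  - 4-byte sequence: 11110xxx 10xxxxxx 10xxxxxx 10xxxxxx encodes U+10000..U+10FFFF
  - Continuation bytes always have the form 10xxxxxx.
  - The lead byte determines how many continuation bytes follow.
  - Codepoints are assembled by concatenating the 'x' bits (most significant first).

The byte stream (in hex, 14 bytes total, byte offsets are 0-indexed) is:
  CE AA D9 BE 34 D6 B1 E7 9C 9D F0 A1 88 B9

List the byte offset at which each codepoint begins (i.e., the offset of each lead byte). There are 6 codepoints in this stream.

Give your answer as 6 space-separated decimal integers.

Answer: 0 2 4 5 7 10

Derivation:
Byte[0]=CE: 2-byte lead, need 1 cont bytes. acc=0xE
Byte[1]=AA: continuation. acc=(acc<<6)|0x2A=0x3AA
Completed: cp=U+03AA (starts at byte 0)
Byte[2]=D9: 2-byte lead, need 1 cont bytes. acc=0x19
Byte[3]=BE: continuation. acc=(acc<<6)|0x3E=0x67E
Completed: cp=U+067E (starts at byte 2)
Byte[4]=34: 1-byte ASCII. cp=U+0034
Byte[5]=D6: 2-byte lead, need 1 cont bytes. acc=0x16
Byte[6]=B1: continuation. acc=(acc<<6)|0x31=0x5B1
Completed: cp=U+05B1 (starts at byte 5)
Byte[7]=E7: 3-byte lead, need 2 cont bytes. acc=0x7
Byte[8]=9C: continuation. acc=(acc<<6)|0x1C=0x1DC
Byte[9]=9D: continuation. acc=(acc<<6)|0x1D=0x771D
Completed: cp=U+771D (starts at byte 7)
Byte[10]=F0: 4-byte lead, need 3 cont bytes. acc=0x0
Byte[11]=A1: continuation. acc=(acc<<6)|0x21=0x21
Byte[12]=88: continuation. acc=(acc<<6)|0x08=0x848
Byte[13]=B9: continuation. acc=(acc<<6)|0x39=0x21239
Completed: cp=U+21239 (starts at byte 10)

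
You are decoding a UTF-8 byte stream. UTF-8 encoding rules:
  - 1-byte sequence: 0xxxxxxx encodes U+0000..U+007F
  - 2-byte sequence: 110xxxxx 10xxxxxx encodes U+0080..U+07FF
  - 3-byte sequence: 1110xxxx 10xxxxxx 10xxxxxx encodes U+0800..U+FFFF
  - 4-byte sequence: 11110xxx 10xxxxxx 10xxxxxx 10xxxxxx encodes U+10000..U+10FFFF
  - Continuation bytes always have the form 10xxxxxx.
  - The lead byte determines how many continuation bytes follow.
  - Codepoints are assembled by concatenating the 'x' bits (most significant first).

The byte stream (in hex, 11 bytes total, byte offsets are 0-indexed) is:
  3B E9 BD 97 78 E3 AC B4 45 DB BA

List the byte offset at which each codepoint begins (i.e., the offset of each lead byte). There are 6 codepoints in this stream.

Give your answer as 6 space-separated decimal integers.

Answer: 0 1 4 5 8 9

Derivation:
Byte[0]=3B: 1-byte ASCII. cp=U+003B
Byte[1]=E9: 3-byte lead, need 2 cont bytes. acc=0x9
Byte[2]=BD: continuation. acc=(acc<<6)|0x3D=0x27D
Byte[3]=97: continuation. acc=(acc<<6)|0x17=0x9F57
Completed: cp=U+9F57 (starts at byte 1)
Byte[4]=78: 1-byte ASCII. cp=U+0078
Byte[5]=E3: 3-byte lead, need 2 cont bytes. acc=0x3
Byte[6]=AC: continuation. acc=(acc<<6)|0x2C=0xEC
Byte[7]=B4: continuation. acc=(acc<<6)|0x34=0x3B34
Completed: cp=U+3B34 (starts at byte 5)
Byte[8]=45: 1-byte ASCII. cp=U+0045
Byte[9]=DB: 2-byte lead, need 1 cont bytes. acc=0x1B
Byte[10]=BA: continuation. acc=(acc<<6)|0x3A=0x6FA
Completed: cp=U+06FA (starts at byte 9)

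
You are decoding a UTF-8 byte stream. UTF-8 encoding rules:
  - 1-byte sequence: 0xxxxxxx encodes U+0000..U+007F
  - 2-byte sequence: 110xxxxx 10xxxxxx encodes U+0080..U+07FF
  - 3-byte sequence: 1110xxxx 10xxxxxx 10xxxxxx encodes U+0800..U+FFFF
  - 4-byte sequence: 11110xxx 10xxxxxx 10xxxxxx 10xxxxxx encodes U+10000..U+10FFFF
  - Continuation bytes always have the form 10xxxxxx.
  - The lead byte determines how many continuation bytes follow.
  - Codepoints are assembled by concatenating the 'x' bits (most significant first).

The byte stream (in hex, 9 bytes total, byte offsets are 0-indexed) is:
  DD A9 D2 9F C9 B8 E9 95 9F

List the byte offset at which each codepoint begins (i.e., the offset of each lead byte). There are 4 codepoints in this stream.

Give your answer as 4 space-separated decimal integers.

Answer: 0 2 4 6

Derivation:
Byte[0]=DD: 2-byte lead, need 1 cont bytes. acc=0x1D
Byte[1]=A9: continuation. acc=(acc<<6)|0x29=0x769
Completed: cp=U+0769 (starts at byte 0)
Byte[2]=D2: 2-byte lead, need 1 cont bytes. acc=0x12
Byte[3]=9F: continuation. acc=(acc<<6)|0x1F=0x49F
Completed: cp=U+049F (starts at byte 2)
Byte[4]=C9: 2-byte lead, need 1 cont bytes. acc=0x9
Byte[5]=B8: continuation. acc=(acc<<6)|0x38=0x278
Completed: cp=U+0278 (starts at byte 4)
Byte[6]=E9: 3-byte lead, need 2 cont bytes. acc=0x9
Byte[7]=95: continuation. acc=(acc<<6)|0x15=0x255
Byte[8]=9F: continuation. acc=(acc<<6)|0x1F=0x955F
Completed: cp=U+955F (starts at byte 6)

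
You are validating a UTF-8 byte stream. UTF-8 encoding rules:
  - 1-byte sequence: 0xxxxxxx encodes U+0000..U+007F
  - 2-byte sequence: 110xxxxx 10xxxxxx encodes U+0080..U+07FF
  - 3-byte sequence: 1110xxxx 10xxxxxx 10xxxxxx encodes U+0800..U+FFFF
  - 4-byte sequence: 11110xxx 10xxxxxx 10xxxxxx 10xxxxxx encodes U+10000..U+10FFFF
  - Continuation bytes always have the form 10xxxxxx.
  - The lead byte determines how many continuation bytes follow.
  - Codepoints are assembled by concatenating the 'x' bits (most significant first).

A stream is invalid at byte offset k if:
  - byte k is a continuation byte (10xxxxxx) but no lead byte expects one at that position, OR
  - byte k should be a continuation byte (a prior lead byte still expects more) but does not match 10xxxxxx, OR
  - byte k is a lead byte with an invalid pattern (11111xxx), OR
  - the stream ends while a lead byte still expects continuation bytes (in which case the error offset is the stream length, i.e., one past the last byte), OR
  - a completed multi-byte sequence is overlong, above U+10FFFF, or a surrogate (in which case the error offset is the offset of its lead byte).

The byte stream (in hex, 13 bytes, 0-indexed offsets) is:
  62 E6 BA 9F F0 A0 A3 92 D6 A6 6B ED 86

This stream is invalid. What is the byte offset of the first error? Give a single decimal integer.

Byte[0]=62: 1-byte ASCII. cp=U+0062
Byte[1]=E6: 3-byte lead, need 2 cont bytes. acc=0x6
Byte[2]=BA: continuation. acc=(acc<<6)|0x3A=0x1BA
Byte[3]=9F: continuation. acc=(acc<<6)|0x1F=0x6E9F
Completed: cp=U+6E9F (starts at byte 1)
Byte[4]=F0: 4-byte lead, need 3 cont bytes. acc=0x0
Byte[5]=A0: continuation. acc=(acc<<6)|0x20=0x20
Byte[6]=A3: continuation. acc=(acc<<6)|0x23=0x823
Byte[7]=92: continuation. acc=(acc<<6)|0x12=0x208D2
Completed: cp=U+208D2 (starts at byte 4)
Byte[8]=D6: 2-byte lead, need 1 cont bytes. acc=0x16
Byte[9]=A6: continuation. acc=(acc<<6)|0x26=0x5A6
Completed: cp=U+05A6 (starts at byte 8)
Byte[10]=6B: 1-byte ASCII. cp=U+006B
Byte[11]=ED: 3-byte lead, need 2 cont bytes. acc=0xD
Byte[12]=86: continuation. acc=(acc<<6)|0x06=0x346
Byte[13]: stream ended, expected continuation. INVALID

Answer: 13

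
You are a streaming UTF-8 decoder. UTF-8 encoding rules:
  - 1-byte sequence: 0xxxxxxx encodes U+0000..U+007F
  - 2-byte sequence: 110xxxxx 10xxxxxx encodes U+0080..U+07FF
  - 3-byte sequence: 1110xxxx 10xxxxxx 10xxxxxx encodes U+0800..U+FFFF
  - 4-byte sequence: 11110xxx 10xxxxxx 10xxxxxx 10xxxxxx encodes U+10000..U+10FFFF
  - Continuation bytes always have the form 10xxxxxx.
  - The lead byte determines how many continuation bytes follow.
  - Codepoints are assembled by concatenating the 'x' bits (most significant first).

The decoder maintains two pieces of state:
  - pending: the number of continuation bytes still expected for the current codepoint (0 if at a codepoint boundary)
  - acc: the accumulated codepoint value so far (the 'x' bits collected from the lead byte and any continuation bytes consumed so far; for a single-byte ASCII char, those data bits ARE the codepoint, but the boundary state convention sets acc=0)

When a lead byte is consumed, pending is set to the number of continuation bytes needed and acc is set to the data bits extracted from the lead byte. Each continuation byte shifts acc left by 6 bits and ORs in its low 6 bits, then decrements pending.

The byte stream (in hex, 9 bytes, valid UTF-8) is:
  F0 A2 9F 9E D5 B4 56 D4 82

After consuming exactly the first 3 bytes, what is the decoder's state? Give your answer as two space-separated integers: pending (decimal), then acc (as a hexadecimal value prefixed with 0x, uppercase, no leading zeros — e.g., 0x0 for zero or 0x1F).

Byte[0]=F0: 4-byte lead. pending=3, acc=0x0
Byte[1]=A2: continuation. acc=(acc<<6)|0x22=0x22, pending=2
Byte[2]=9F: continuation. acc=(acc<<6)|0x1F=0x89F, pending=1

Answer: 1 0x89F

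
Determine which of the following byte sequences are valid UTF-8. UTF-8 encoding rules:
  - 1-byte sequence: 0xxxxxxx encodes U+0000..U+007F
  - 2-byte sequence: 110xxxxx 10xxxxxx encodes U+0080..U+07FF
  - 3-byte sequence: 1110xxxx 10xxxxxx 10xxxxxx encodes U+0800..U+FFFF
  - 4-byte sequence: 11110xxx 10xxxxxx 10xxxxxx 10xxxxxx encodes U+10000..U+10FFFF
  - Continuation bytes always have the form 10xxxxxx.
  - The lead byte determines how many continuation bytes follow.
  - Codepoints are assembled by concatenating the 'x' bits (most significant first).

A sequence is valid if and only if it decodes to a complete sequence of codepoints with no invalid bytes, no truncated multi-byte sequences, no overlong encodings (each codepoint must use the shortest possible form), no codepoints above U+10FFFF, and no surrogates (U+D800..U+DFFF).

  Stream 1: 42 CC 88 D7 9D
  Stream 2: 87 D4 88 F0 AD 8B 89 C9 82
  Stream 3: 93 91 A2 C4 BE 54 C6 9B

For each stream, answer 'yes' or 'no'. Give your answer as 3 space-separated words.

Stream 1: decodes cleanly. VALID
Stream 2: error at byte offset 0. INVALID
Stream 3: error at byte offset 0. INVALID

Answer: yes no no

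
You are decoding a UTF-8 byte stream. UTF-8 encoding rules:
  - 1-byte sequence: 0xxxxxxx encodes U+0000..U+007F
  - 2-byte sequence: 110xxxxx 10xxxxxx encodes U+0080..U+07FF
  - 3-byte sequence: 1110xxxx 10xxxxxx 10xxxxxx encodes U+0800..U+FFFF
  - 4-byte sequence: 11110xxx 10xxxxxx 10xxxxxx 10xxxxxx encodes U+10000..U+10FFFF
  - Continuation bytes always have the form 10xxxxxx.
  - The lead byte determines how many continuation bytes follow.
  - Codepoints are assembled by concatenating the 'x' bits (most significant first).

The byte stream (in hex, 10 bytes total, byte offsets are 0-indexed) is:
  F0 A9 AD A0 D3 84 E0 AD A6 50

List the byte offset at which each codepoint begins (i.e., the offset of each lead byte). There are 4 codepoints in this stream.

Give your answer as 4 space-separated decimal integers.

Byte[0]=F0: 4-byte lead, need 3 cont bytes. acc=0x0
Byte[1]=A9: continuation. acc=(acc<<6)|0x29=0x29
Byte[2]=AD: continuation. acc=(acc<<6)|0x2D=0xA6D
Byte[3]=A0: continuation. acc=(acc<<6)|0x20=0x29B60
Completed: cp=U+29B60 (starts at byte 0)
Byte[4]=D3: 2-byte lead, need 1 cont bytes. acc=0x13
Byte[5]=84: continuation. acc=(acc<<6)|0x04=0x4C4
Completed: cp=U+04C4 (starts at byte 4)
Byte[6]=E0: 3-byte lead, need 2 cont bytes. acc=0x0
Byte[7]=AD: continuation. acc=(acc<<6)|0x2D=0x2D
Byte[8]=A6: continuation. acc=(acc<<6)|0x26=0xB66
Completed: cp=U+0B66 (starts at byte 6)
Byte[9]=50: 1-byte ASCII. cp=U+0050

Answer: 0 4 6 9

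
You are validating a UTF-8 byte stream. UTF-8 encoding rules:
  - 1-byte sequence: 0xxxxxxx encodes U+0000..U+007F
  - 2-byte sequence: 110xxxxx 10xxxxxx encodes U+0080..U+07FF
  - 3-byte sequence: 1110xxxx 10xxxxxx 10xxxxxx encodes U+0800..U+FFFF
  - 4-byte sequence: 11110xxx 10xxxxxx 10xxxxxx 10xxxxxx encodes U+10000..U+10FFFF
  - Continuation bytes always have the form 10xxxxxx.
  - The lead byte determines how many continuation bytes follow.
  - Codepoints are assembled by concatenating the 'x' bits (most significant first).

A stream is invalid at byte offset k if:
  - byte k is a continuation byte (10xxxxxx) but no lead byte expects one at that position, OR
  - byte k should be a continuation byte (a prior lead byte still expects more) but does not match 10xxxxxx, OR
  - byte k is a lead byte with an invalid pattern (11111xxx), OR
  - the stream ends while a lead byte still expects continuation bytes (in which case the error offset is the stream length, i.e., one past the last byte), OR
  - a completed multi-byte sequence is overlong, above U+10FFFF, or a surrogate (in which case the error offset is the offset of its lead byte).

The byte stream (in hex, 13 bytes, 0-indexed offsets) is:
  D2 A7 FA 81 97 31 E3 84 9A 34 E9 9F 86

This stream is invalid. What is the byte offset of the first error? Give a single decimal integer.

Answer: 2

Derivation:
Byte[0]=D2: 2-byte lead, need 1 cont bytes. acc=0x12
Byte[1]=A7: continuation. acc=(acc<<6)|0x27=0x4A7
Completed: cp=U+04A7 (starts at byte 0)
Byte[2]=FA: INVALID lead byte (not 0xxx/110x/1110/11110)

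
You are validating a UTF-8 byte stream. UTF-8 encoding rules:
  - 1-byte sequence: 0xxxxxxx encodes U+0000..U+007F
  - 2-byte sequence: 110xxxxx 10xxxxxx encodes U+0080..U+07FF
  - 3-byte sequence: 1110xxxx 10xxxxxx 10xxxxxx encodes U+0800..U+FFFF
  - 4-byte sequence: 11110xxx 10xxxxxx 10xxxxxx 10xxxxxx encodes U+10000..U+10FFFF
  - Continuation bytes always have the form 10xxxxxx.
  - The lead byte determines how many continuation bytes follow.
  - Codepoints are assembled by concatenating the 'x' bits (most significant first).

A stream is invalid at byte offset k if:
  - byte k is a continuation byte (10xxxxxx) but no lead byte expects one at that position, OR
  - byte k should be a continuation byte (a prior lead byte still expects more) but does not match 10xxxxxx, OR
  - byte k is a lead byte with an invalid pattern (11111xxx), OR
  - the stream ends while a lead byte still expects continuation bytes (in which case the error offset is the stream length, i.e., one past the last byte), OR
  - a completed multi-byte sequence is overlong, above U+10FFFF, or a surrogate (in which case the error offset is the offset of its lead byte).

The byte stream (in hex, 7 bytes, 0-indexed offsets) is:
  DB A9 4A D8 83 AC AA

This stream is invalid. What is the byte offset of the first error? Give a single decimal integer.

Byte[0]=DB: 2-byte lead, need 1 cont bytes. acc=0x1B
Byte[1]=A9: continuation. acc=(acc<<6)|0x29=0x6E9
Completed: cp=U+06E9 (starts at byte 0)
Byte[2]=4A: 1-byte ASCII. cp=U+004A
Byte[3]=D8: 2-byte lead, need 1 cont bytes. acc=0x18
Byte[4]=83: continuation. acc=(acc<<6)|0x03=0x603
Completed: cp=U+0603 (starts at byte 3)
Byte[5]=AC: INVALID lead byte (not 0xxx/110x/1110/11110)

Answer: 5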